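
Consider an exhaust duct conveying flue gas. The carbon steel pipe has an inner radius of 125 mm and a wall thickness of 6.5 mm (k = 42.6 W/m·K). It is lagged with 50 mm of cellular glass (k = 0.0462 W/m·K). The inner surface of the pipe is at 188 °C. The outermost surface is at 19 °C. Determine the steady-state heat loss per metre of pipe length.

Treating each annulus and film as a series resistance:
R_carbon steel pipe wall = ln(131.5/125)/(2π×42.6×1) = 1.894×10^-4 K/W
R_cellular glass = ln(181.5/131.5)/(2π×0.0462×1) = 1.11 K/W
R_total = 1.11 K/W
Q = ΔT/R_total = 169/1.11

q′ ≈ 152 W/m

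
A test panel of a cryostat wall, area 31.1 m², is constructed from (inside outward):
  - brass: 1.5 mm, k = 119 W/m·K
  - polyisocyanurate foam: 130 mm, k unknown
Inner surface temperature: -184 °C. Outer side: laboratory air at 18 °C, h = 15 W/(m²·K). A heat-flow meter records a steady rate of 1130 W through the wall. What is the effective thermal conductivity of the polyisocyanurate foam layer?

k ≈ 0.0237 W/(m·K)

Thermal resistances in series:
R_brass = L/(kA) = 0.0015/(119×31.1) = 4.053×10^-7 K/W
R_outer film = 1/(h_o·A) = 1/(15×31.1) = 0.002144 K/W
Sum of known resistances R_other = 0.002144 K/W
Total R = ΔT/Q = 202/1130 = 0.1788 K/W
R_polyisocyanurate foam = R_total − R_other = 0.1766 K/W
k = L/(R·A) = 0.13/(0.1766×31.1)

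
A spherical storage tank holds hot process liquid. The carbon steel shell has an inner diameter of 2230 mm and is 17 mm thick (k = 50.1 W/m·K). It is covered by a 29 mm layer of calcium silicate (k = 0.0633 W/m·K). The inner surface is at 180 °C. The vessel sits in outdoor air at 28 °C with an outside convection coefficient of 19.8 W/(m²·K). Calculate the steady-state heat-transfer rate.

Q ≈ 4940 W

Radial (spherical) resistances in series:
R_carbon steel shell = (1/1.115 − 1/1.132)/(4π×50.1) = 2.139×10^-5 K/W
R_calcium silicate = (1/1.132 − 1/1.161)/(4π×0.0633) = 0.02774 K/W
R_outer film = 1/(h·4πr_o²) = 1/(19.8×4π×1.161²) = 0.002982 K/W
R_total = 0.03074 K/W
Q = ΔT/R_total = 152/0.03074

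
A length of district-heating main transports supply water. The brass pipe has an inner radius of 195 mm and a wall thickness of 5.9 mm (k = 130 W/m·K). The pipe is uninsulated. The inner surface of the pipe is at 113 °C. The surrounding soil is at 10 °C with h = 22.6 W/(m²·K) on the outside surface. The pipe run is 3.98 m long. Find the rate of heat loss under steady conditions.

Q ≈ 11700 W

Cylindrical conduction, so R = ln(r₂/r₁)/(2πkL) per layer, in series:
R_brass pipe wall = ln(200.9/195)/(2π×130×3.98) = 9.169×10^-6 K/W
R_outer film = 1/(h_o·2πr_oL) = 1/(22.6×2π×0.2009×3.98) = 0.008807 K/W
R_total = 0.008817 K/W
Q = ΔT/R_total = 103/0.008817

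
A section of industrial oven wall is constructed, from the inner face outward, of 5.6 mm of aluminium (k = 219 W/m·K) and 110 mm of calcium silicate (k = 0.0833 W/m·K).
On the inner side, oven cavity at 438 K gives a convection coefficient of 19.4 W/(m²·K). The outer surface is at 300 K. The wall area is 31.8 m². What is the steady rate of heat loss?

Treating each layer as a thermal resistance in series:
R_inner film = 1/(h_i·A) = 1/(19.4×31.8) = 0.001621 K/W
R_aluminium = L/(kA) = 0.0056/(219×31.8) = 8.041×10^-7 K/W
R_calcium silicate = L/(kA) = 0.11/(0.0833×31.8) = 0.04153 K/W
R_total = 0.04315 K/W
Q = ΔT / R_total = 138 / 0.04315

Q ≈ 3200 W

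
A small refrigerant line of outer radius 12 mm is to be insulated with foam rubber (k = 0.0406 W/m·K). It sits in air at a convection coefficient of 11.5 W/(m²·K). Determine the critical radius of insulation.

r_cr ≈ 3.53 mm

For a cylinder r_cr = k/h = 0.0406/11.5
r_cr = 3.53 mm; since the bare radius (12 mm) is above r_cr, any added insulation will reduce heat loss.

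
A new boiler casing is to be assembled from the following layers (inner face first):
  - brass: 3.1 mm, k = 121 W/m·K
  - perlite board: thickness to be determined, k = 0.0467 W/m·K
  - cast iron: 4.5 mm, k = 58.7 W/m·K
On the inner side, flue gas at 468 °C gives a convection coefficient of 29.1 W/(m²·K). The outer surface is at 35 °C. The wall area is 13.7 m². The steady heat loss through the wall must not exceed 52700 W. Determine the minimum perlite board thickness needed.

L ≈ 3.65 mm

Using the resistance-network approach (series):
R_inner film = 1/(h_i·A) = 1/(29.1×13.7) = 0.002508 K/W
R_brass = L/(kA) = 0.0031/(121×13.7) = 1.87×10^-6 K/W
R_cast iron = L/(kA) = 0.0045/(58.7×13.7) = 5.596×10^-6 K/W
Sum of the known resistances R_other = 0.002516 K/W
Required total resistance R_tot = ΔT/Q_allow = 433/52700 = 0.008216 K/W
R_perlite board = R_tot − R_other = 0.005701 K/W
L = R·k·A = 0.005701×0.0467×13.7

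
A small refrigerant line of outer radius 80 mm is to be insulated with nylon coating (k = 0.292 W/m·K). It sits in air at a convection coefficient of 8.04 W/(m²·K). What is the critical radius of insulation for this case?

r_cr ≈ 36.3 mm

For a cylinder r_cr = k/h = 0.292/8.04
r_cr = 36.3 mm; since the bare radius (80 mm) is above r_cr, any added insulation will reduce heat loss.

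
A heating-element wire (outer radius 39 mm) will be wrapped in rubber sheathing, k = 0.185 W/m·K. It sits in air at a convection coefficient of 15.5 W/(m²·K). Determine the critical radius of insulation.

For a cylinder r_cr = k/h = 0.185/15.5
r_cr = 11.9 mm; since the bare radius (39 mm) is above r_cr, any added insulation will reduce heat loss.

r_cr ≈ 11.9 mm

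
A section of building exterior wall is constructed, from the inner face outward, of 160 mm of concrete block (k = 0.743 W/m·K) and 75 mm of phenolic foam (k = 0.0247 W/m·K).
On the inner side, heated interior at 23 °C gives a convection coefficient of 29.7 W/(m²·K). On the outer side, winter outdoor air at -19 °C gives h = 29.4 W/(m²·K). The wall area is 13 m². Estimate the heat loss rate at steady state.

Q ≈ 164 W

Model the wall as resistances in series:
R_inner film = 1/(h_i·A) = 1/(29.7×13) = 0.00259 K/W
R_concrete block = L/(kA) = 0.16/(0.743×13) = 0.01656 K/W
R_phenolic foam = L/(kA) = 0.075/(0.0247×13) = 0.2336 K/W
R_outer film = 1/(h_o·A) = 1/(29.4×13) = 0.002616 K/W
R_total = 0.2553 K/W
Q = ΔT / R_total = 42 / 0.2553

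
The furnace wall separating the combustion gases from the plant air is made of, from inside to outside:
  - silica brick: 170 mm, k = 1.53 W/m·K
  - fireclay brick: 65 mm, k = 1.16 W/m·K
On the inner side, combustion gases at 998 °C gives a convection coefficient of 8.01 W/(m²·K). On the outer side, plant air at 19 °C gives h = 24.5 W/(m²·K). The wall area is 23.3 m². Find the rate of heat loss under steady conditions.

Thermal resistances in series:
R_inner film = 1/(h_i·A) = 1/(8.01×23.3) = 0.005358 K/W
R_silica brick = L/(kA) = 0.17/(1.53×23.3) = 0.004769 K/W
R_fireclay brick = L/(kA) = 0.065/(1.16×23.3) = 0.002405 K/W
R_outer film = 1/(h_o·A) = 1/(24.5×23.3) = 0.001752 K/W
R_total = 0.01428 K/W
Q = ΔT / R_total = 979 / 0.01428

Q ≈ 68500 W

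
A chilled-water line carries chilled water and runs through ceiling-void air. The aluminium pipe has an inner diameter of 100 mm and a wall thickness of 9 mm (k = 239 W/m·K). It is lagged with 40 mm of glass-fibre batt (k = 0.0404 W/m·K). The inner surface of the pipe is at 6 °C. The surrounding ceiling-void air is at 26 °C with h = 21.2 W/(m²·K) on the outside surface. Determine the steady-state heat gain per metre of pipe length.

q′ ≈ 9.46 W/m

Treating each annulus and film as a series resistance:
R_aluminium pipe wall = ln(59/50)/(2π×239×1) = 1.102×10^-4 K/W
R_glass-fibre batt = ln(99/59)/(2π×0.0404×1) = 2.039 K/W
R_outer film = 1/(h_o·2πr_oL) = 1/(21.2×2π×0.099×1) = 0.07583 K/W
R_total = 2.115 K/W
Q = ΔT/R_total = 20/2.115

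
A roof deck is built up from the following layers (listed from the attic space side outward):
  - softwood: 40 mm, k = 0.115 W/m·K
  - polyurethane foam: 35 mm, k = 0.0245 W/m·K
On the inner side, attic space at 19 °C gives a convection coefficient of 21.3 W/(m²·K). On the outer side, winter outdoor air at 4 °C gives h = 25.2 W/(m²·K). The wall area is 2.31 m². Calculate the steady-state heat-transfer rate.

Using the resistance-network approach (series):
R_inner film = 1/(h_i·A) = 1/(21.3×2.31) = 0.02032 K/W
R_softwood = L/(kA) = 0.04/(0.115×2.31) = 0.1506 K/W
R_polyurethane foam = L/(kA) = 0.035/(0.0245×2.31) = 0.6184 K/W
R_outer film = 1/(h_o·A) = 1/(25.2×2.31) = 0.01718 K/W
R_total = 0.8065 K/W
Q = ΔT / R_total = 15 / 0.8065

Q ≈ 18.6 W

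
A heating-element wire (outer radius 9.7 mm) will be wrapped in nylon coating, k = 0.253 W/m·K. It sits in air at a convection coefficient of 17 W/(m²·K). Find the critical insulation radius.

For a cylinder r_cr = k/h = 0.253/17
r_cr = 14.9 mm; since the bare radius (9.7 mm) is below r_cr, adding a thin layer of insulation will *increase* heat loss.

r_cr ≈ 14.9 mm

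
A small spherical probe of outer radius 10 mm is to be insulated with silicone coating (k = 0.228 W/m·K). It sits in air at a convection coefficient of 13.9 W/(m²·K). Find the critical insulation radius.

For a sphere r_cr = 2k/h = 2×0.228/13.9
r_cr = 32.8 mm; since the bare radius (10 mm) is below r_cr, adding a thin layer of insulation will *increase* heat loss.

r_cr ≈ 32.8 mm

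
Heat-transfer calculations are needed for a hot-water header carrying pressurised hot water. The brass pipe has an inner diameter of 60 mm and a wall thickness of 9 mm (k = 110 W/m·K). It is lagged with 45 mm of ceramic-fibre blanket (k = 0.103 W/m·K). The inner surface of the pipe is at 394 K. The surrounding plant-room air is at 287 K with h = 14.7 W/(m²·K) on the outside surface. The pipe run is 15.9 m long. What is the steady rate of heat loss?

Per-layer cylindrical resistances, series-summed:
R_brass pipe wall = ln(39/30)/(2π×110×15.9) = 2.387×10^-5 K/W
R_ceramic-fibre blanket = ln(84/39)/(2π×0.103×15.9) = 0.07456 K/W
R_outer film = 1/(h_o·2πr_oL) = 1/(14.7×2π×0.084×15.9) = 0.008106 K/W
R_total = 0.08269 K/W
Q = ΔT/R_total = 107/0.08269

Q ≈ 1290 W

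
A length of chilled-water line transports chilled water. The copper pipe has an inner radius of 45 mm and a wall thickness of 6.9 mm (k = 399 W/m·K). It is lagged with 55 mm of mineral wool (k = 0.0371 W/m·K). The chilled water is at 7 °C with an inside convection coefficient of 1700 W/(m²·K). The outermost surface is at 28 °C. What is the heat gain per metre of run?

Per-layer cylindrical resistances, series-summed:
R_inner film = 1/(h_i·2πr₁L) = 1/(1700×2π×0.045×1) = 0.00208 K/W
R_copper pipe wall = ln(51.9/45)/(2π×399×1) = 5.69×10^-5 K/W
R_mineral wool = ln(106.9/51.9)/(2π×0.0371×1) = 3.1 K/W
R_total = 3.102 K/W
Q = ΔT/R_total = 21/3.102

q′ ≈ 6.77 W/m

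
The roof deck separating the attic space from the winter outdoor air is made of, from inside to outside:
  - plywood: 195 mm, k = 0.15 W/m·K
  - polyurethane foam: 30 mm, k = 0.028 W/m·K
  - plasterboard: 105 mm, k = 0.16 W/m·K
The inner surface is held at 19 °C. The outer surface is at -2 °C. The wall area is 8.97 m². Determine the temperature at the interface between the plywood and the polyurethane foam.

Model the wall as resistances in series:
R_plywood = L/(kA) = 0.195/(0.15×8.97) = 0.1449 K/W
R_polyurethane foam = L/(kA) = 0.03/(0.028×8.97) = 0.1194 K/W
R_plasterboard = L/(kA) = 0.105/(0.16×8.97) = 0.07316 K/W
R_total = 0.3375 K/W;  Q = ΔT/R_total = 21/0.3375 = 62.22 W
T_interface = T_inner − Q·ΣR(inner→interface) = 19 − 62.2×0.1449

T ≈ 9.98 °C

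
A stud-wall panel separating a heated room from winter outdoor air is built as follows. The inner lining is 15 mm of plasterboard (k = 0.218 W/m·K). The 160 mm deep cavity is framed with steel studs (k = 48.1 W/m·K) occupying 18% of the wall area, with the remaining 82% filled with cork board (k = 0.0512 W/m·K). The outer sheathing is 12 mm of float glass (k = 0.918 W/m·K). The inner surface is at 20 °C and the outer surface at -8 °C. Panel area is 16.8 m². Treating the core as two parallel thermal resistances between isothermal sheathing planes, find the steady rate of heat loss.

Sheathing layers in series; stud and cavity paths in parallel between them.
R_inner = 0.015/(0.218×16.8) = 0.004096 K/W
R_stud  = 0.16/(48.1×0.18×16.8) = 0.0011 K/W
R_cav   = 0.16/(0.0512×0.82×16.8) = 0.2268 K/W
1/R_core = 1/R_stud + 1/R_cav → R_core = 0.001095 K/W
R_outer = 0.012/(0.918×16.8) = 7.781×10^-4 K/W
R_total = 0.005968 K/W
Q = ΔT/R_total = 28/0.005968

Q ≈ 4690 W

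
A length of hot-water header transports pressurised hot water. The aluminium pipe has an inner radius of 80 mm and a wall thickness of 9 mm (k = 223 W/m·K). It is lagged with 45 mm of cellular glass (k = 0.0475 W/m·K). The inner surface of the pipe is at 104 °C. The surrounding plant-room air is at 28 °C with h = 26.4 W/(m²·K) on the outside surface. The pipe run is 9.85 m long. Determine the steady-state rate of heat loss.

Q ≈ 529 W

For a radial system each layer contributes R = ln(r_out/r_in)/(2πkL); films add R = 1/(hA).
R_aluminium pipe wall = ln(89/80)/(2π×223×9.85) = 7.725×10^-6 K/W
R_cellular glass = ln(134/89)/(2π×0.0475×9.85) = 0.1392 K/W
R_outer film = 1/(h_o·2πr_oL) = 1/(26.4×2π×0.134×9.85) = 0.004567 K/W
R_total = 0.1438 K/W
Q = ΔT/R_total = 76/0.1438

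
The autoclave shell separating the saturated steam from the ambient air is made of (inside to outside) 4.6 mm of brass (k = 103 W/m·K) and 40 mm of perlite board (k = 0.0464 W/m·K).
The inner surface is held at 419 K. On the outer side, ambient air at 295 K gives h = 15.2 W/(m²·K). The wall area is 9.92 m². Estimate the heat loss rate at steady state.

Q ≈ 1330 W

Model the wall as resistances in series:
R_brass = L/(kA) = 0.0046/(103×9.92) = 4.502×10^-6 K/W
R_perlite board = L/(kA) = 0.04/(0.0464×9.92) = 0.0869 K/W
R_outer film = 1/(h_o·A) = 1/(15.2×9.92) = 0.006632 K/W
R_total = 0.09354 K/W
Q = ΔT / R_total = 124 / 0.09354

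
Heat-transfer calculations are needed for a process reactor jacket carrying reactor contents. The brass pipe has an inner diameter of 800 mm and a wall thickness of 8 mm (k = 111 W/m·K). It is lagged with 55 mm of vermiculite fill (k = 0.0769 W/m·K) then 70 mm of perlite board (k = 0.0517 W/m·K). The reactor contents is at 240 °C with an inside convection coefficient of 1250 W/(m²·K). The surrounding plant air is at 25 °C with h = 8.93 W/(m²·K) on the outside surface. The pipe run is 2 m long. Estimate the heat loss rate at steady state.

Q ≈ 590 W

Per-layer cylindrical resistances, series-summed:
R_inner film = 1/(h_i·2πr₁L) = 1/(1250×2π×0.4×2) = 1.592×10^-4 K/W
R_brass pipe wall = ln(408/400)/(2π×111×2) = 1.42×10^-5 K/W
R_vermiculite fill = ln(463/408)/(2π×0.0769×2) = 0.1309 K/W
R_perlite board = ln(533/463)/(2π×0.0517×2) = 0.2167 K/W
R_outer film = 1/(h_o·2πr_oL) = 1/(8.93×2π×0.533×2) = 0.01672 K/W
R_total = 0.3645 K/W
Q = ΔT/R_total = 215/0.3645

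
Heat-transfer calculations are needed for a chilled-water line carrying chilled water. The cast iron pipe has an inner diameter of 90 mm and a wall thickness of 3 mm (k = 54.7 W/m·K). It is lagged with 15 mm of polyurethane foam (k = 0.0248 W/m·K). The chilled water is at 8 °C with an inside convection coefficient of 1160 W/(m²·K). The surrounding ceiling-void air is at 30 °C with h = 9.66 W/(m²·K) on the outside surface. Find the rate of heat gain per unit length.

q′ ≈ 10.9 W/m

For a radial system each layer contributes R = ln(r_out/r_in)/(2πkL); films add R = 1/(hA).
R_inner film = 1/(h_i·2πr₁L) = 1/(1160×2π×0.045×1) = 0.003049 K/W
R_cast iron pipe wall = ln(48/45)/(2π×54.7×1) = 1.878×10^-4 K/W
R_polyurethane foam = ln(63/48)/(2π×0.0248×1) = 1.745 K/W
R_outer film = 1/(h_o·2πr_oL) = 1/(9.66×2π×0.063×1) = 0.2615 K/W
R_total = 2.01 K/W
Q = ΔT/R_total = 22/2.01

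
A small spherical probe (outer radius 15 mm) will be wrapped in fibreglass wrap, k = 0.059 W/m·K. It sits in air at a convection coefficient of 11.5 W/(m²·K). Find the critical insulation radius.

For a sphere r_cr = 2k/h = 2×0.059/11.5
r_cr = 10.3 mm; since the bare radius (15 mm) is above r_cr, any added insulation will reduce heat loss.

r_cr ≈ 10.3 mm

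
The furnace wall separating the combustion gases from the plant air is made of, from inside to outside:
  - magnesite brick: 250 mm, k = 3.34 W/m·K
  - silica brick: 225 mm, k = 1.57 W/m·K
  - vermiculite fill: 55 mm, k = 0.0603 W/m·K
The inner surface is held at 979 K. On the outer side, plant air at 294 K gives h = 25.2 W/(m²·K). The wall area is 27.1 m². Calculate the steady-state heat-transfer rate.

Q ≈ 15900 W

Series thermal resistances:
R_magnesite brick = L/(kA) = 0.25/(3.34×27.1) = 0.002762 K/W
R_silica brick = L/(kA) = 0.225/(1.57×27.1) = 0.005288 K/W
R_vermiculite fill = L/(kA) = 0.055/(0.0603×27.1) = 0.03366 K/W
R_outer film = 1/(h_o·A) = 1/(25.2×27.1) = 0.001464 K/W
R_total = 0.04317 K/W
Q = ΔT / R_total = 685 / 0.04317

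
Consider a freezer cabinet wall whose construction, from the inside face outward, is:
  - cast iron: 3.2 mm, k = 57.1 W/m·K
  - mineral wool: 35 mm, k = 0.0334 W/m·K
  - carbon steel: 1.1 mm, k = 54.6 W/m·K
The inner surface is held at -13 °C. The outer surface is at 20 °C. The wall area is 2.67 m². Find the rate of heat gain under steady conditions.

Q ≈ 84.1 W

Treating each layer as a thermal resistance in series:
R_cast iron = L/(kA) = 0.0032/(57.1×2.67) = 2.099×10^-5 K/W
R_mineral wool = L/(kA) = 0.035/(0.0334×2.67) = 0.3925 K/W
R_carbon steel = L/(kA) = 0.0011/(54.6×2.67) = 7.546×10^-6 K/W
R_total = 0.3925 K/W
Q = ΔT / R_total = 33 / 0.3925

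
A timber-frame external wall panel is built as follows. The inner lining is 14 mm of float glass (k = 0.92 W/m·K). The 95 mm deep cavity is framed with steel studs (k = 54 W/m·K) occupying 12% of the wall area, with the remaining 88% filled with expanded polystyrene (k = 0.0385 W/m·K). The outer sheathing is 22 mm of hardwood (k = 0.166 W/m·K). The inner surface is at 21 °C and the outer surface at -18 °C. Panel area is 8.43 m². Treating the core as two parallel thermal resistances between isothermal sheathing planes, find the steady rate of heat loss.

Sheathing layers in series; stud and cavity paths in parallel between them.
R_inner = 0.014/(0.92×8.43) = 0.001805 K/W
R_stud  = 0.095/(54×0.12×8.43) = 0.001739 K/W
R_cav   = 0.095/(0.0385×0.88×8.43) = 0.3326 K/W
1/R_core = 1/R_stud + 1/R_cav → R_core = 0.00173 K/W
R_outer = 0.022/(0.166×8.43) = 0.01572 K/W
R_total = 0.01926 K/W
Q = ΔT/R_total = 39/0.01926

Q ≈ 2030 W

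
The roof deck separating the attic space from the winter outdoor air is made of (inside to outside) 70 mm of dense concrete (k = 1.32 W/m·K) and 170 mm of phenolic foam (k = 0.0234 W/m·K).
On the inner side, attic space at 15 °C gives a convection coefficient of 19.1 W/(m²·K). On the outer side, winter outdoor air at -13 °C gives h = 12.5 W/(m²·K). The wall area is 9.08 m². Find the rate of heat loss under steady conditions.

Q ≈ 34.1 W

Using the resistance-network approach (series):
R_inner film = 1/(h_i·A) = 1/(19.1×9.08) = 0.005766 K/W
R_dense concrete = L/(kA) = 0.07/(1.32×9.08) = 0.00584 K/W
R_phenolic foam = L/(kA) = 0.17/(0.0234×9.08) = 0.8001 K/W
R_outer film = 1/(h_o·A) = 1/(12.5×9.08) = 0.008811 K/W
R_total = 0.8205 K/W
Q = ΔT / R_total = 28 / 0.8205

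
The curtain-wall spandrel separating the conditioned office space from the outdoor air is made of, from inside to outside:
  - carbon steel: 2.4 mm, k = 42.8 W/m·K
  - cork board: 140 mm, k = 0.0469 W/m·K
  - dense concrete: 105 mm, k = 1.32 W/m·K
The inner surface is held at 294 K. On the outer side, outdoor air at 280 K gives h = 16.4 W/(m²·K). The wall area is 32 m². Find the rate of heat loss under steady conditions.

Model the wall as resistances in series:
R_carbon steel = L/(kA) = 0.0024/(42.8×32) = 1.752×10^-6 K/W
R_cork board = L/(kA) = 0.14/(0.0469×32) = 0.09328 K/W
R_dense concrete = L/(kA) = 0.105/(1.32×32) = 0.002486 K/W
R_outer film = 1/(h_o·A) = 1/(16.4×32) = 0.001905 K/W
R_total = 0.09768 K/W
Q = ΔT / R_total = 14 / 0.09768

Q ≈ 143 W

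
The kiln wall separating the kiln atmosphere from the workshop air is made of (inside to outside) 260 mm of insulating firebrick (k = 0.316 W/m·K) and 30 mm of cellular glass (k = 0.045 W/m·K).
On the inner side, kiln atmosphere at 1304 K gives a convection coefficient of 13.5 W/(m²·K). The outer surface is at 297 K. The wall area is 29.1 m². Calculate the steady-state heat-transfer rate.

Using the resistance-network approach (series):
R_inner film = 1/(h_i·A) = 1/(13.5×29.1) = 0.002546 K/W
R_insulating firebrick = L/(kA) = 0.26/(0.316×29.1) = 0.02827 K/W
R_cellular glass = L/(kA) = 0.03/(0.045×29.1) = 0.02291 K/W
R_total = 0.05373 K/W
Q = ΔT / R_total = 1007 / 0.05373

Q ≈ 18700 W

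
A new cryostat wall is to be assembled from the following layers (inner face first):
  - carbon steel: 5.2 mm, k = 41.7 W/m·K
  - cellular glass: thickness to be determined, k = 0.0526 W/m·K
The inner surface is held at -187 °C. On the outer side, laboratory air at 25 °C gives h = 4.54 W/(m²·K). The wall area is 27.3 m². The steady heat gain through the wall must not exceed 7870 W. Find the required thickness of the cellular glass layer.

L ≈ 27.1 mm

Using the resistance-network approach (series):
R_carbon steel = L/(kA) = 0.0052/(41.7×27.3) = 4.568×10^-6 K/W
R_outer film = 1/(h_o·A) = 1/(4.54×27.3) = 0.008068 K/W
Sum of the known resistances R_other = 0.008073 K/W
Required total resistance R_tot = ΔT/Q_allow = 212/7870 = 0.02694 K/W
R_cellular glass = R_tot − R_other = 0.01886 K/W
L = R·k·A = 0.01886×0.0526×27.3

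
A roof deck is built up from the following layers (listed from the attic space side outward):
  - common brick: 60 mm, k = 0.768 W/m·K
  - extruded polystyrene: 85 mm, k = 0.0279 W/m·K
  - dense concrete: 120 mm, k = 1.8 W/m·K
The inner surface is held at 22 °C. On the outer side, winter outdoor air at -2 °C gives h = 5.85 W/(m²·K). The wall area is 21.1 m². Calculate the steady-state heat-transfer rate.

Model the wall as resistances in series:
R_common brick = L/(kA) = 0.06/(0.768×21.1) = 0.003703 K/W
R_extruded polystyrene = L/(kA) = 0.085/(0.0279×21.1) = 0.1444 K/W
R_dense concrete = L/(kA) = 0.12/(1.8×21.1) = 0.00316 K/W
R_outer film = 1/(h_o·A) = 1/(5.85×21.1) = 0.008101 K/W
R_total = 0.1594 K/W
Q = ΔT / R_total = 24 / 0.1594

Q ≈ 151 W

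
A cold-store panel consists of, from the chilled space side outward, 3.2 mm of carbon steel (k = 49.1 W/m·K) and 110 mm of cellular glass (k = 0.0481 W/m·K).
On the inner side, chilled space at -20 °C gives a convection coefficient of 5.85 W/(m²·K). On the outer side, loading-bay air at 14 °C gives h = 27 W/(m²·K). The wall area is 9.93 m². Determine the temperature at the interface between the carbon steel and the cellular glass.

Series thermal resistances:
R_inner film = 1/(h_i·A) = 1/(5.85×9.93) = 0.01721 K/W
R_carbon steel = L/(kA) = 0.0032/(49.1×9.93) = 6.563×10^-6 K/W
R_cellular glass = L/(kA) = 0.11/(0.0481×9.93) = 0.2303 K/W
R_outer film = 1/(h_o·A) = 1/(27×9.93) = 0.00373 K/W
R_total = 0.2513 K/W;  Q = ΔT/R_total = 34/0.2513 = 135.3 W
T_interface = T_inner + Q·ΣR(inner→interface) = -20 + 135×0.01722

T ≈ -17.7 °C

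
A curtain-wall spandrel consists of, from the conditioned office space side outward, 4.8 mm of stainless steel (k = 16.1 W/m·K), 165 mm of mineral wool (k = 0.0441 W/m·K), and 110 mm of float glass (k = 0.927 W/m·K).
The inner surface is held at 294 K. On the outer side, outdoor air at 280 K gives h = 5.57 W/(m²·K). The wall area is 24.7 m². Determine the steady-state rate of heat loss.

Q ≈ 85.6 W

Series thermal resistances:
R_stainless steel = L/(kA) = 0.0048/(16.1×24.7) = 1.207×10^-5 K/W
R_mineral wool = L/(kA) = 0.165/(0.0441×24.7) = 0.1515 K/W
R_float glass = L/(kA) = 0.11/(0.927×24.7) = 0.004804 K/W
R_outer film = 1/(h_o·A) = 1/(5.57×24.7) = 0.007269 K/W
R_total = 0.1636 K/W
Q = ΔT / R_total = 14 / 0.1636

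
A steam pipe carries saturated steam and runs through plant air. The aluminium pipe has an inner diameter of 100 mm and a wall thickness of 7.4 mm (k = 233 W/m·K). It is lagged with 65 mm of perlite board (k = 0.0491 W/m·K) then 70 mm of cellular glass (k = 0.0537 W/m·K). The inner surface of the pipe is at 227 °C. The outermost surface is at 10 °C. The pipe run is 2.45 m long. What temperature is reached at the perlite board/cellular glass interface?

T ≈ 86.6 °C

For a radial system each layer contributes R = ln(r_out/r_in)/(2πkL); films add R = 1/(hA).
R_aluminium pipe wall = ln(57.4/50)/(2π×233×2.45) = 3.848×10^-5 K/W
R_perlite board = ln(122.4/57.4)/(2π×0.0491×2.45) = 1.002 K/W
R_cellular glass = ln(192.4/122.4)/(2π×0.0537×2.45) = 0.5471 K/W
R_total = 1.549 K/W
Q = ΔT/R_total = 217/1.549
Q = 140 W
T_interface = T_inner − Q·ΣR(inner→interface) = 227 − 140×1.002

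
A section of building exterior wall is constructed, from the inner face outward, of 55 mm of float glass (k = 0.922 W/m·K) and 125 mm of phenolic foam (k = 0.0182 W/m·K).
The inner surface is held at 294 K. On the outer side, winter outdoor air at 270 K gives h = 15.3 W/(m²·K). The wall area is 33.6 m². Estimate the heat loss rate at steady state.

Series thermal resistances:
R_float glass = L/(kA) = 0.055/(0.922×33.6) = 0.001775 K/W
R_phenolic foam = L/(kA) = 0.125/(0.0182×33.6) = 0.2044 K/W
R_outer film = 1/(h_o·A) = 1/(15.3×33.6) = 0.001945 K/W
R_total = 0.2081 K/W
Q = ΔT / R_total = 24 / 0.2081

Q ≈ 115 W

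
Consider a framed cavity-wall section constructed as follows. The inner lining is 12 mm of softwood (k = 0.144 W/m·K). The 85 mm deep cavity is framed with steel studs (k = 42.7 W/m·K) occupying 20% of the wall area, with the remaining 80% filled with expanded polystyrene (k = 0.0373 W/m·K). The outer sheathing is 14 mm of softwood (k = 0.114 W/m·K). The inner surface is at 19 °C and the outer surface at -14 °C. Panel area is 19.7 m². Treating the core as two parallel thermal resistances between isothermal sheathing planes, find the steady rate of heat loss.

Sheathing layers in series; stud and cavity paths in parallel between them.
R_inner = 0.012/(0.144×19.7) = 0.00423 K/W
R_stud  = 0.085/(42.7×0.2×19.7) = 5.052×10^-4 K/W
R_cav   = 0.085/(0.0373×0.8×19.7) = 0.1446 K/W
1/R_core = 1/R_stud + 1/R_cav → R_core = 5.035×10^-4 K/W
R_outer = 0.014/(0.114×19.7) = 0.006234 K/W
R_total = 0.01097 K/W
Q = ΔT/R_total = 33/0.01097

Q ≈ 3010 W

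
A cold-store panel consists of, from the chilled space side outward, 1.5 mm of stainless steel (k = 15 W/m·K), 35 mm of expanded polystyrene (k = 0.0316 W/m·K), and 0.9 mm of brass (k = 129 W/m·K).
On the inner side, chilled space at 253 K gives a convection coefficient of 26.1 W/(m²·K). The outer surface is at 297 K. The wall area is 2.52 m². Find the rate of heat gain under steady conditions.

Model the wall as resistances in series:
R_inner film = 1/(h_i·A) = 1/(26.1×2.52) = 0.0152 K/W
R_stainless steel = L/(kA) = 0.0015/(15×2.52) = 3.968×10^-5 K/W
R_expanded polystyrene = L/(kA) = 0.035/(0.0316×2.52) = 0.4395 K/W
R_brass = L/(kA) = 0.0009/(129×2.52) = 2.769×10^-6 K/W
R_total = 0.4548 K/W
Q = ΔT / R_total = 44 / 0.4548

Q ≈ 96.8 W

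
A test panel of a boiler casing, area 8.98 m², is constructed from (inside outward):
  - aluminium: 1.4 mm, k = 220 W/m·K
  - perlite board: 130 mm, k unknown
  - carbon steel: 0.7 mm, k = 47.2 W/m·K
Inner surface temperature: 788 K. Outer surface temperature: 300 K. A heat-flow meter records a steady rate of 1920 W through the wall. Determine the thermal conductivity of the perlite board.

Series thermal resistances:
R_aluminium = L/(kA) = 0.0014/(220×8.98) = 7.086×10^-7 K/W
R_carbon steel = L/(kA) = 0.0007/(47.2×8.98) = 1.652×10^-6 K/W
Sum of known resistances R_other = 2.36×10^-6 K/W
Total R = ΔT/Q = 488/1920 = 0.2542 K/W
R_perlite board = R_total − R_other = 0.2542 K/W
k = L/(R·A) = 0.13/(0.2542×8.98)

k ≈ 0.057 W/(m·K)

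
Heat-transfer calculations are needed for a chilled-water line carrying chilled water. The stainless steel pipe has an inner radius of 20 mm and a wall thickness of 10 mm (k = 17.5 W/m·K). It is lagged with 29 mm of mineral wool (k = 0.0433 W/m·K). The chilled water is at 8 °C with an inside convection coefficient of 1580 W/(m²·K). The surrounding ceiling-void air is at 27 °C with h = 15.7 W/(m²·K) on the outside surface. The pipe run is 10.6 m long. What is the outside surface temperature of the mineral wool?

T ≈ 25.8 °C

Cylindrical conduction, so R = ln(r₂/r₁)/(2πkL) per layer, in series:
R_inner film = 1/(h_i·2πr₁L) = 1/(1580×2π×0.02×10.6) = 4.751×10^-4 K/W
R_stainless steel pipe wall = ln(30/20)/(2π×17.5×10.6) = 3.479×10^-4 K/W
R_mineral wool = ln(59/30)/(2π×0.0433×10.6) = 0.2345 K/W
R_outer film = 1/(h_o·2πr_oL) = 1/(15.7×2π×0.059×10.6) = 0.01621 K/W
R_total = 0.2516 K/W
Q = ΔT/R_total = 19/0.2516
Q = 75.5 W
T_interface = T_inner + Q·ΣR(inner→interface) = 8 + 75.5×0.2353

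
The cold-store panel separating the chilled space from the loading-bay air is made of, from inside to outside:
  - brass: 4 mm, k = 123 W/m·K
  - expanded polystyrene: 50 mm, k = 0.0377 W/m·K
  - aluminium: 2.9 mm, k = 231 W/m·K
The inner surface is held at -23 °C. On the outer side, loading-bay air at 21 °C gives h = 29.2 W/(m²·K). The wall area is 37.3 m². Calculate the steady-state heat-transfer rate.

Using the resistance-network approach (series):
R_brass = L/(kA) = 0.004/(123×37.3) = 8.719×10^-7 K/W
R_expanded polystyrene = L/(kA) = 0.05/(0.0377×37.3) = 0.03556 K/W
R_aluminium = L/(kA) = 0.0029/(231×37.3) = 3.366×10^-7 K/W
R_outer film = 1/(h_o·A) = 1/(29.2×37.3) = 9.181×10^-4 K/W
R_total = 0.03648 K/W
Q = ΔT / R_total = 44 / 0.03648

Q ≈ 1210 W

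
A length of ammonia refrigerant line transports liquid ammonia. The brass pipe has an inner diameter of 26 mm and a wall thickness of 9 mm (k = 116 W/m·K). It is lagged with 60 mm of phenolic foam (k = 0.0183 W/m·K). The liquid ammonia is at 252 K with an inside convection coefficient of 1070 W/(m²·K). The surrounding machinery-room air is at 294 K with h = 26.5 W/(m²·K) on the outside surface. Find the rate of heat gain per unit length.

q′ ≈ 3.64 W/m

Per-layer cylindrical resistances, series-summed:
R_inner film = 1/(h_i·2πr₁L) = 1/(1070×2π×0.013×1) = 0.01144 K/W
R_brass pipe wall = ln(22/13)/(2π×116×1) = 7.218×10^-4 K/W
R_phenolic foam = ln(82/22)/(2π×0.0183×1) = 11.44 K/W
R_outer film = 1/(h_o·2πr_oL) = 1/(26.5×2π×0.082×1) = 0.07324 K/W
R_total = 11.53 K/W
Q = ΔT/R_total = 42/11.53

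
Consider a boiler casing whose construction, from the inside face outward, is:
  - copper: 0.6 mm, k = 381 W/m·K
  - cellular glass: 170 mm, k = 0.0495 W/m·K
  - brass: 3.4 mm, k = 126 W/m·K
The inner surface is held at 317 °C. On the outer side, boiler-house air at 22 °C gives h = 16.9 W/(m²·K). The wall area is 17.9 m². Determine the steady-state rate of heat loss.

Thermal resistances in series:
R_copper = L/(kA) = 0.0006/(381×17.9) = 8.798×10^-8 K/W
R_cellular glass = L/(kA) = 0.17/(0.0495×17.9) = 0.1919 K/W
R_brass = L/(kA) = 0.0034/(126×17.9) = 1.507×10^-6 K/W
R_outer film = 1/(h_o·A) = 1/(16.9×17.9) = 0.003306 K/W
R_total = 0.1952 K/W
Q = ΔT / R_total = 295 / 0.1952

Q ≈ 1510 W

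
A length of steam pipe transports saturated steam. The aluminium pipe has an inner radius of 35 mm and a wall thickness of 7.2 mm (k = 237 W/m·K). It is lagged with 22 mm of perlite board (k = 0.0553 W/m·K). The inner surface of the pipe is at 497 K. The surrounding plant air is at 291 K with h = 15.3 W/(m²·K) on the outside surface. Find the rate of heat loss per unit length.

Radial resistances (cylindrical: R_cond = ln(r_o/r_i)/(2πkL), R_conv = 1/(h·2πrL)):
R_aluminium pipe wall = ln(42.2/35)/(2π×237×1) = 1.256×10^-4 K/W
R_perlite board = ln(64.2/42.2)/(2π×0.0553×1) = 1.208 K/W
R_outer film = 1/(h_o·2πr_oL) = 1/(15.3×2π×0.0642×1) = 0.162 K/W
R_total = 1.37 K/W
Q = ΔT/R_total = 206/1.37

q′ ≈ 150 W/m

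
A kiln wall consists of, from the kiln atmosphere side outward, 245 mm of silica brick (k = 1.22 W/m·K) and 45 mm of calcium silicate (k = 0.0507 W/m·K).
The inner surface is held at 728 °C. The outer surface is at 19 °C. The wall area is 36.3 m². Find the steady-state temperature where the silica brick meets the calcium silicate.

Treating each layer as a thermal resistance in series:
R_silica brick = L/(kA) = 0.245/(1.22×36.3) = 0.005532 K/W
R_calcium silicate = L/(kA) = 0.045/(0.0507×36.3) = 0.02445 K/W
R_total = 0.02998 K/W;  Q = ΔT/R_total = 709/0.02998 = 23650 W
T_interface = T_inner − Q·ΣR(inner→interface) = 728 − 23600×0.005532

T ≈ 597 °C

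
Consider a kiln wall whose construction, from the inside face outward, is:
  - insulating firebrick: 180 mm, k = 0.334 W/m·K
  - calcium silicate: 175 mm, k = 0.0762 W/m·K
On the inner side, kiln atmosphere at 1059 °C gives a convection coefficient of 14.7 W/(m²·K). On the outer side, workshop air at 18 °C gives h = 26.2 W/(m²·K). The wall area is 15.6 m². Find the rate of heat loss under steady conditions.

Q ≈ 5520 W

Thermal resistances in series:
R_inner film = 1/(h_i·A) = 1/(14.7×15.6) = 0.004361 K/W
R_insulating firebrick = L/(kA) = 0.18/(0.334×15.6) = 0.03455 K/W
R_calcium silicate = L/(kA) = 0.175/(0.0762×15.6) = 0.1472 K/W
R_outer film = 1/(h_o·A) = 1/(26.2×15.6) = 0.002447 K/W
R_total = 0.1886 K/W
Q = ΔT / R_total = 1041 / 0.1886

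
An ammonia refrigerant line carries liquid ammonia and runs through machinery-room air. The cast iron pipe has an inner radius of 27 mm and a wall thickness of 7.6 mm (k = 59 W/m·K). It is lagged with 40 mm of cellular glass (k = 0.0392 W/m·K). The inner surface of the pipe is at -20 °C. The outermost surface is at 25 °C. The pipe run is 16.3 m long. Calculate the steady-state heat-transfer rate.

Q ≈ 235 W

Radial resistances (cylindrical: R_cond = ln(r_o/r_i)/(2πkL), R_conv = 1/(h·2πrL)):
R_cast iron pipe wall = ln(34.6/27)/(2π×59×16.3) = 4.105×10^-5 K/W
R_cellular glass = ln(74.6/34.6)/(2π×0.0392×16.3) = 0.1914 K/W
R_total = 0.1914 K/W
Q = ΔT/R_total = 45/0.1914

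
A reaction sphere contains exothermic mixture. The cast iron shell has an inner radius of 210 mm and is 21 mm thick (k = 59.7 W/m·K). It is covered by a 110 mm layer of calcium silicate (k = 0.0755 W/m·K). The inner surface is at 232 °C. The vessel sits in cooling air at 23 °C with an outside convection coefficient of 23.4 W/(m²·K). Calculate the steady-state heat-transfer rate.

Q ≈ 139 W

Radial (spherical) resistances in series:
R_cast iron shell = (1/0.21 − 1/0.231)/(4π×59.7) = 5.77×10^-4 K/W
R_calcium silicate = (1/0.231 − 1/0.341)/(4π×0.0755) = 1.472 K/W
R_outer film = 1/(h·4πr_o²) = 1/(23.4×4π×0.341²) = 0.02925 K/W
R_total = 1.502 K/W
Q = ΔT/R_total = 209/1.502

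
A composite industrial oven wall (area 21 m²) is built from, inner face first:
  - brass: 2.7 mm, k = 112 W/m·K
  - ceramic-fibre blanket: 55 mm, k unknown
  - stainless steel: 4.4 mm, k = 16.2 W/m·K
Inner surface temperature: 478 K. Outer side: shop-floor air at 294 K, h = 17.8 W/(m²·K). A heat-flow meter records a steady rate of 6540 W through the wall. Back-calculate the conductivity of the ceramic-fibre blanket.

k ≈ 0.103 W/(m·K)

Model the wall as resistances in series:
R_brass = L/(kA) = 0.0027/(112×21) = 1.148×10^-6 K/W
R_stainless steel = L/(kA) = 0.0044/(16.2×21) = 1.293×10^-5 K/W
R_outer film = 1/(h_o·A) = 1/(17.8×21) = 0.002675 K/W
Sum of known resistances R_other = 0.002689 K/W
Total R = ΔT/Q = 184/6540 = 0.02813 K/W
R_ceramic-fibre blanket = R_total − R_other = 0.02545 K/W
k = L/(R·A) = 0.055/(0.02545×21)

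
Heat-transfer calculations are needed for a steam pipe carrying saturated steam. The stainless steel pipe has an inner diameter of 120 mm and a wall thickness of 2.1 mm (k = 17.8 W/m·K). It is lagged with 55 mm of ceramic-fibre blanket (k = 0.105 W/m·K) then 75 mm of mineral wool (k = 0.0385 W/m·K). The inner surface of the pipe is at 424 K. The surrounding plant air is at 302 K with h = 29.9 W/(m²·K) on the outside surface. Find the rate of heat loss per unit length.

q′ ≈ 40.2 W/m

Cylindrical conduction, so R = ln(r₂/r₁)/(2πkL) per layer, in series:
R_stainless steel pipe wall = ln(62.1/60)/(2π×17.8×1) = 3.076×10^-4 K/W
R_ceramic-fibre blanket = ln(117.1/62.1)/(2π×0.105×1) = 0.9614 K/W
R_mineral wool = ln(192.1/117.1)/(2π×0.0385×1) = 2.046 K/W
R_outer film = 1/(h_o·2πr_oL) = 1/(29.9×2π×0.1921×1) = 0.02771 K/W
R_total = 3.036 K/W
Q = ΔT/R_total = 122/3.036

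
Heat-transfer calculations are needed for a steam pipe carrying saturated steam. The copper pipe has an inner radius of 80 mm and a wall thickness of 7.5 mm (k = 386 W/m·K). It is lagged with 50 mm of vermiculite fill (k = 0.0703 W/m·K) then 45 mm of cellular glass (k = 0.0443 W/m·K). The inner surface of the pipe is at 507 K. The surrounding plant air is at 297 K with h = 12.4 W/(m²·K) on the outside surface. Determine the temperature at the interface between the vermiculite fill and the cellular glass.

T ≈ 405 K

Treating each annulus and film as a series resistance:
R_copper pipe wall = ln(87.5/80)/(2π×386×1) = 3.695×10^-5 K/W
R_vermiculite fill = ln(137.5/87.5)/(2π×0.0703×1) = 1.023 K/W
R_cellular glass = ln(182.5/137.5)/(2π×0.0443×1) = 1.017 K/W
R_outer film = 1/(h_o·2πr_oL) = 1/(12.4×2π×0.1825×1) = 0.07033 K/W
R_total = 2.111 K/W
Q = ΔT/R_total = 210/2.111
Q = 99.5 W/m
T_interface = T_inner − Q·ΣR(inner→interface) = 507 − 99.5×1.023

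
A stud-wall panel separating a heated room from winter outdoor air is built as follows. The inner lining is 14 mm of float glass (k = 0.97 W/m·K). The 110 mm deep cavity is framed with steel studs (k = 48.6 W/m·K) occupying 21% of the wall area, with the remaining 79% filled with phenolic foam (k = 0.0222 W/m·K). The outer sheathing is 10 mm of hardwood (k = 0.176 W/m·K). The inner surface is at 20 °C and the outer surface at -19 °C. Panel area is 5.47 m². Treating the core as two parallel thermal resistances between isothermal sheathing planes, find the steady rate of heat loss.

Q ≈ 2600 W

Sheathing layers in series; stud and cavity paths in parallel between them.
R_inner = 0.014/(0.97×5.47) = 0.002639 K/W
R_stud  = 0.11/(48.6×0.21×5.47) = 0.00197 K/W
R_cav   = 0.11/(0.0222×0.79×5.47) = 1.147 K/W
1/R_core = 1/R_stud + 1/R_cav → R_core = 0.001967 K/W
R_outer = 0.01/(0.176×5.47) = 0.01039 K/W
R_total = 0.01499 K/W
Q = ΔT/R_total = 39/0.01499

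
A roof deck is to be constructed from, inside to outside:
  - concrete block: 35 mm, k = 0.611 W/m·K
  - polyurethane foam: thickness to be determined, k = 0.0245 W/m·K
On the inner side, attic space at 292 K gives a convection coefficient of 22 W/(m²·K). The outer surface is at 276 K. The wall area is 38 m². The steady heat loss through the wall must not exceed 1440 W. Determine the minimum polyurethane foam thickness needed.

L ≈ 7.83 mm

Using the resistance-network approach (series):
R_inner film = 1/(h_i·A) = 1/(22×38) = 0.001196 K/W
R_concrete block = L/(kA) = 0.035/(0.611×38) = 0.001507 K/W
Sum of the known resistances R_other = 0.002704 K/W
Required total resistance R_tot = ΔT/Q_allow = 16/1440 = 0.01111 K/W
R_polyurethane foam = R_tot − R_other = 0.008407 K/W
L = R·k·A = 0.008407×0.0245×38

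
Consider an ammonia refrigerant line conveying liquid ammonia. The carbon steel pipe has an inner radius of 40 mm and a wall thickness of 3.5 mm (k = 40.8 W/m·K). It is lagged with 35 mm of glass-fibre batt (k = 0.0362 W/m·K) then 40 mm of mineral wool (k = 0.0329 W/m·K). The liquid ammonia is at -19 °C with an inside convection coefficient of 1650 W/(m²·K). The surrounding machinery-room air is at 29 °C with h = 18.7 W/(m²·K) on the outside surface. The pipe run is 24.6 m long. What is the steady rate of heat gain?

Q ≈ 253 W

Cylindrical conduction, so R = ln(r₂/r₁)/(2πkL) per layer, in series:
R_inner film = 1/(h_i·2πr₁L) = 1/(1650×2π×0.04×24.6) = 9.803×10^-5 K/W
R_carbon steel pipe wall = ln(43.5/40)/(2π×40.8×24.6) = 1.33×10^-5 K/W
R_glass-fibre batt = ln(78.5/43.5)/(2π×0.0362×24.6) = 0.1055 K/W
R_mineral wool = ln(118.5/78.5)/(2π×0.0329×24.6) = 0.08098 K/W
R_outer film = 1/(h_o·2πr_oL) = 1/(18.7×2π×0.1185×24.6) = 0.00292 K/W
R_total = 0.1895 K/W
Q = ΔT/R_total = 48/0.1895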